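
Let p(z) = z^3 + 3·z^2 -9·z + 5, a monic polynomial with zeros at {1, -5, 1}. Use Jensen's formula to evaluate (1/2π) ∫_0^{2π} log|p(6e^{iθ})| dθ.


Zeros: -5, 1, 1; r = 6.
Inside |z| < r: -5, 1, 1. Outside (|z| ≥ r): ∅.
p(0) = 5, so log|p(0)| = log(5) = 1.6094.
Apply Jensen: I(r) = log|p(0)| + Σ_k log(r/|z_k|), summed over zeros inside |z| < r.
  log(r/|z_k|) for z_k = 1: log(6/1) = 1.7918
  log(r/|z_k|) for z_k = -5: log(6/5) = 0.1823
  log(r/|z_k|) for z_k = 1: log(6/1) = 1.7918
Sum over inside zeros: 3.7658.
I(r) = log|p(0)| + (inside sum) = 1.6094 + 3.7658 = 5.3753.
Closed form (all zeros inside, monic): I(r) = n·log(r) = 3·log(6) = 5.3753. ✓

I(r) ≈ 5.3753.


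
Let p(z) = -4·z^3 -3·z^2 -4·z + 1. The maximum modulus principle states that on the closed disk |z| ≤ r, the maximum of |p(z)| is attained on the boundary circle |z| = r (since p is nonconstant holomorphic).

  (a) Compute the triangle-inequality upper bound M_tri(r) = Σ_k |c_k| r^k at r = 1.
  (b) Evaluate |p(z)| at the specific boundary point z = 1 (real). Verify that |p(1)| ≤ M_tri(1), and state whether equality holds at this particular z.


Coefficients: c_0 = 1, c_1 = -4, c_2 = -3, c_3 = -4. Radius r = 1.
Part (a). Triangle bound: M_tri(r) = Σ_k |c_k| r^k
  = |1|·1^0 + |-4|·1^1 + |-3|·1^2 + |-4|·1^3
  = 1 + 4 + 3 + 4 = 12.
This bounds M(r) := max_{|z|=r} |p(z)| from above; equality holds iff all terms c_k z^k can be made to align in phase at a single z on |z|=r.
Part (b). At z = 1 (real, on the circle |z| = r):
  p(1) = (1)·1^0 + (-4)·1^1 + (-3)·1^2 + (-4)·1^3 = -10.
  |p(1)| = 10.
Check: |p(1)| = 10 ≤ 12 = M_tri(1). ✓ Equality does not hold at z = 1 (the coefficients have mixed signs, so the terms do not all align in phase there).

M_tri(1) = 12; |p(1)| = 10; equality at z=1: no.


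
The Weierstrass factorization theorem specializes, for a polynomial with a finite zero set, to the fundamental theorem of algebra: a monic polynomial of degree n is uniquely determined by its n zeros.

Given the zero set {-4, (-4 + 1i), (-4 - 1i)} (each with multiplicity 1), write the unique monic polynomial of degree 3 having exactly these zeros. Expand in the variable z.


The polynomial is p(z) = ∏_{α ∈ S} (z − α), where S = {-4, (-4 + 1i), (-4 - 1i)}.
Expanding the product yields: p(z) = z^3 + 12·z^2 + 49·z + 68.
Note conjugate pairs combine to real quadratics: (z − (-4+1i))(z − (-4−1i)) = z² + 8z + 17.
The resulting polynomial has degree 3 and real coefficients as required.

p(z) = z^3 + 12·z^2 + 49·z + 68.


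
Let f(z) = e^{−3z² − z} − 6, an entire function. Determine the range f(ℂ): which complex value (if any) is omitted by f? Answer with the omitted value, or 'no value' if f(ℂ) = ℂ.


Little Picard bounds the complement of f(ℂ) to at most one point.
The exponent g(z) = −3z² − z is a nonconstant polynomial, hence surjective onto ℂ. So e^{g(z)} takes every value in {e^w : w ∈ ℂ} = ℂ ∖ {0}. Adding -6 shifts the range to ℂ ∖ {-6}. f omits exactly -6.

Omitted value: -6.


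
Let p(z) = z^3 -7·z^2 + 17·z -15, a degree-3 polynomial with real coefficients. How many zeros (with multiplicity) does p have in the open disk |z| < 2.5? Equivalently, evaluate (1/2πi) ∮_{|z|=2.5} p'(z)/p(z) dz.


The zeros of p are: 3, (2 + 1i), (2 - 1i).
Their magnitudes are: 3, 2.236, 2.236.
Zeros with |z| < R = 2.5: (2 + 1i), (2 - 1i).
Count = 2.
By the argument principle, (1/2πi) ∮_{|z|=R} p'(z)/p(z) dz equals exactly this count.

Number of zeros inside |z| < 2.5: 2.


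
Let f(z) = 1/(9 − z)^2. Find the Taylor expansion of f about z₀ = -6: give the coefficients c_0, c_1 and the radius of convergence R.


Let w = z − z₀, so z = z₀ + w.
Then 9 − z = 9 − (z₀ + w) = (9 − z₀) − w = 15 − w.
f(z) = 1/(15 − w)^2 = (1/(15)^2) · (1 − w/(15))^{−2}.
By the binomial series (1−u)^{−2} = Σ_{n≥0} C(n+1, 1) u^n for |u|<1, with u = w/(15):
  c_n = C(n+1, 1) / (15)^(n+2).
  c_0 = 1/(15)^2 = 1/225.
  c_1 = 2/(15)^3 = 2/3375.
The series is valid for |w/d| < 1, i.e. |z − z₀| < |d|.
Radius of convergence: R = |9 − z₀| = |15| = 15 (distance from z₀ to the singularity z = 9).

c_0 = 1/225, c_1 = 2/3375; R = 15.


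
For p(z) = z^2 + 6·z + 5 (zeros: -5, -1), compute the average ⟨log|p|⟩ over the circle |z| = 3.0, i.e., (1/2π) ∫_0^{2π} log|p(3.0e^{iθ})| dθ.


Zeros: -5, -1; r = 3.0.
Inside |z| < r: -1. Outside (|z| ≥ r): -5.
p(0) = 5, so log|p(0)| = log(5) = 1.6094.
Apply Jensen: I(r) = log|p(0)| + Σ_k log(r/|z_k|), summed over zeros inside |z| < r.
  log(r/|z_k|) for z_k = -1: log(3.0/1) = 1.0986
  Outside zeros (-5) contribute nothing to the Jensen sum.
Sum over inside zeros: 1.0986.
I(r) = log|p(0)| + (inside sum) = 1.6094 + 1.0986 = 2.7081.
Note: since some zeros are outside |z| ≤ r, the simplified n·log(r) form does NOT apply — only the inside zeros contribute.

I(r) ≈ 2.7081.


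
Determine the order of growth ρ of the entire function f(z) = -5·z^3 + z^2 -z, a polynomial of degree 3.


|f(z)| ≤ Σ|c_k|·r^k = O(r^3) as r → ∞. Polynomial growth is O(e^{r^ε}) for every ε > 0 (since r^3/e^{r^ε} → 0), so ρ ≤ ε for all ε > 0, i.e. ρ = 0. Every nonconstant polynomial has order 0.
Therefore ρ = 0.

Order ρ = 0.


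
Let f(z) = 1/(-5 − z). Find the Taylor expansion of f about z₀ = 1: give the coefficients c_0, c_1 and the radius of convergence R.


Let w = z − z₀, so z = z₀ + w.
Then -5 − z = -5 − (z₀ + w) = (-5 − z₀) − w = -6 − w.
f(z) = 1/(-6 − w) = (1/(-6)) · 1/(1 − w/(-6)) = Σ_{n≥0} w^n / (-6)^(n+1).
So c_n = 1/(-6)^(n+1):
  c_0 = 1/(-6)^1 = -1/6.
  c_1 = 1/(-6)^2 = 1/36.
The series is valid for |w/d| < 1, i.e. |z − z₀| < |d|.
Radius of convergence: R = |-5 − z₀| = |-6| = 6 (distance from z₀ to the singularity z = -5).

c_0 = -1/6, c_1 = 1/36; R = 6.


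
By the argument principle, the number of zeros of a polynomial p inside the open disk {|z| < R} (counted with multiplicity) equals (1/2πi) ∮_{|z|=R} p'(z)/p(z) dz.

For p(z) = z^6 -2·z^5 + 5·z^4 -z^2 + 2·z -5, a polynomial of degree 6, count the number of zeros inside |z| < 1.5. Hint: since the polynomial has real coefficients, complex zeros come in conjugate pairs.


The zeros of p are: (1 + 2i), (1 - 2i), (0 + 1i), (0 - 1i), 1, -1.
Their magnitudes are: 2.236, 2.236, 1, 1, 1, 1.
Zeros with |z| < R = 1.5: (0 + 1i), (0 - 1i), 1, -1.
Count = 4.
By the argument principle, (1/2πi) ∮_{|z|=R} p'(z)/p(z) dz equals exactly this count.

Number of zeros inside |z| < 1.5: 4.


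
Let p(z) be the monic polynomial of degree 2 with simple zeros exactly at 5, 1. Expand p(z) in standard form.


The polynomial is p(z) = ∏_{α ∈ S} (z − α), where S = {5, 1}.
Expanding the product yields: p(z) = z^2 -6·z + 5.
The resulting polynomial has degree 2 and real coefficients as required.

p(z) = z^2 -6·z + 5.


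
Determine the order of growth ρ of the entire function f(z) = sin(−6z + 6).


sin(w) is a linear combination of e^{iw} and e^{−iw} (or e^w, e^{−w} in the hyperbolic case), so |sin(w)| ≤ e^{|w|}. With w = −6z + 6, |w| ≤ 6|z| + 6 = 6r + 6 on |z| = r, giving M(r) ≤ e^{6r + 6}, so ρ ≤ 1. On a suitable ray (z = it for sin/cos; z = t for sinh/cosh, t real → ∞), |sin(−6z + 6)| grows like e^{6|t|}/2, so ρ ≥ 1. Hence ρ = 1.
Therefore ρ = 1.

Order ρ = 1.


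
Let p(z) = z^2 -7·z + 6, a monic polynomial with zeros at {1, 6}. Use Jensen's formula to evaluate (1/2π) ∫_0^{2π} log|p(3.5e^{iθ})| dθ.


Zeros: 1, 6; r = 3.5.
Inside |z| < r: 1. Outside (|z| ≥ r): 6.
p(0) = 6, so log|p(0)| = log(6) = 1.7918.
Apply Jensen: I(r) = log|p(0)| + Σ_k log(r/|z_k|), summed over zeros inside |z| < r.
  log(r/|z_k|) for z_k = 1: log(3.5/1) = 1.2528
  Outside zeros (6) contribute nothing to the Jensen sum.
Sum over inside zeros: 1.2528.
I(r) = log|p(0)| + (inside sum) = 1.7918 + 1.2528 = 3.0445.
Note: since some zeros are outside |z| ≤ r, the simplified n·log(r) form does NOT apply — only the inside zeros contribute.

I(r) ≈ 3.0445.


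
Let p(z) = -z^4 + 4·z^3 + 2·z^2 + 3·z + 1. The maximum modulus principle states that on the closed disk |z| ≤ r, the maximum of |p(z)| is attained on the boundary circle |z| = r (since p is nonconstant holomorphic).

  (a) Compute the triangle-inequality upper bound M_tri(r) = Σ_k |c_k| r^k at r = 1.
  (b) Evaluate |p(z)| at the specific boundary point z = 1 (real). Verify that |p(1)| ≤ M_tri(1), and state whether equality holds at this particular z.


Coefficients: c_0 = 1, c_1 = 3, c_2 = 2, c_3 = 4, c_4 = -1. Radius r = 1.
Part (a). Triangle bound: M_tri(r) = Σ_k |c_k| r^k
  = |1|·1^0 + |3|·1^1 + |2|·1^2 + |4|·1^3 + |-1|·1^4
  = 1 + 3 + 2 + 4 + 1 = 11.
This bounds M(r) := max_{|z|=r} |p(z)| from above; equality holds iff all terms c_k z^k can be made to align in phase at a single z on |z|=r.
Part (b). At z = 1 (real, on the circle |z| = r):
  p(1) = (1)·1^0 + (3)·1^1 + (2)·1^2 + (4)·1^3 + (-1)·1^4 = 9.
  |p(1)| = 9.
Check: |p(1)| = 9 ≤ 11 = M_tri(1). ✓ Equality does not hold at z = 1 (the coefficients have mixed signs, so the terms do not all align in phase there).

M_tri(1) = 11; |p(1)| = 9; equality at z=1: no.


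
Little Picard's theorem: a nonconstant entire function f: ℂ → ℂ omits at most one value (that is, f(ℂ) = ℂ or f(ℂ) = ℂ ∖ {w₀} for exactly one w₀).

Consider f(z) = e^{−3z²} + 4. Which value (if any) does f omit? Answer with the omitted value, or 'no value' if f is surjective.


Little Picard bounds the complement of f(ℂ) to at most one point.
The exponent g(z) = −3z² is a nonconstant polynomial, hence surjective onto ℂ. So e^{g(z)} takes every value in {e^w : w ∈ ℂ} = ℂ ∖ {0}. Adding 4 shifts the range to ℂ ∖ {4}. f omits exactly 4.

Omitted value: 4.


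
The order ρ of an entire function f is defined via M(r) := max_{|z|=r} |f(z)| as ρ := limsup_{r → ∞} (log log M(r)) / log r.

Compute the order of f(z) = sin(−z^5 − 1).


Write sin(w) = (e^{iw} ± e^{−iw})/(2 or 2i), so |sin(w)| ≤ e^{|w|}. With w = −z^5 − 1, |w| ≤ 1r^5 + 1 on |z|=r, giving M(r) ≤ e^{1r^5 + 1} and ρ ≤ 5. For the lower bound, choose z on |z|=r with -1z^5 purely imaginary of modulus 1r^5; then |sin(−z^5 − 1)| grows like e^{1r^5}/2, so ρ ≥ 5. Hence ρ = 5.
Therefore ρ = 5.

Order ρ = 5.


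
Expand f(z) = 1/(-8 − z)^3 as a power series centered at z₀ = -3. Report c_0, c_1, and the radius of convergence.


Let w = z − z₀, so z = z₀ + w.
Then -8 − z = -8 − (z₀ + w) = (-8 − z₀) − w = -5 − w.
f(z) = 1/(-5 − w)^3 = (1/(-5)^3) · (1 − w/(-5))^{−3}.
By the binomial series (1−u)^{−3} = Σ_{n≥0} C(n+2, 2) u^n for |u|<1, with u = w/(-5):
  c_n = C(n+2, 2) / (-5)^(n+3).
  c_0 = 1/(-5)^3 = -1/125.
  c_1 = 3/(-5)^4 = 3/625.
The series is valid for |w/d| < 1, i.e. |z − z₀| < |d|.
Radius of convergence: R = |-8 − z₀| = |-5| = 5 (distance from z₀ to the singularity z = -8).

c_0 = -1/125, c_1 = 3/625; R = 5.


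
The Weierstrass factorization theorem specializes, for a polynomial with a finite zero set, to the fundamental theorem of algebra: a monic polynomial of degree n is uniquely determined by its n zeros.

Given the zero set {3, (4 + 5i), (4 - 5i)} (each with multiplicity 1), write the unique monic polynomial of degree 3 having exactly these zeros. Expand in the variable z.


The polynomial is p(z) = ∏_{α ∈ S} (z − α), where S = {3, (4 + 5i), (4 - 5i)}.
Expanding the product yields: p(z) = z^3 -11·z^2 + 65·z -123.
Note conjugate pairs combine to real quadratics: (z − (4+5i))(z − (4−5i)) = z² − 8z + 41.
The resulting polynomial has degree 3 and real coefficients as required.

p(z) = z^3 -11·z^2 + 65·z -123.


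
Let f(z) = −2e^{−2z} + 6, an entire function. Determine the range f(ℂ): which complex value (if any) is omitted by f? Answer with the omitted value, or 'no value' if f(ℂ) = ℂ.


Little Picard bounds the complement of f(ℂ) to at most one point.
e^{−2z} is never zero on ℂ, so -2·e^{−2z} takes every value in ℂ ∖ {0}. Adding 6 shifts the range to ℂ ∖ {6}. Thus f omits exactly the value 6.

Omitted value: 6.


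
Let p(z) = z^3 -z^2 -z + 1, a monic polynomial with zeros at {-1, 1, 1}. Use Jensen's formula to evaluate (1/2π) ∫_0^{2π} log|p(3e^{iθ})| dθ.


Zeros: -1, 1, 1; r = 3.
Inside |z| < r: -1, 1, 1. Outside (|z| ≥ r): ∅.
p(0) = 1, so log|p(0)| = log(1) = 0.0000.
Apply Jensen: I(r) = log|p(0)| + Σ_k log(r/|z_k|), summed over zeros inside |z| < r.
  log(r/|z_k|) for z_k = -1: log(3/1) = 1.0986
  log(r/|z_k|) for z_k = 1: log(3/1) = 1.0986
  log(r/|z_k|) for z_k = 1: log(3/1) = 1.0986
Sum over inside zeros: 3.2958.
I(r) = log|p(0)| + (inside sum) = 0.0000 + 3.2958 = 3.2958.
Closed form (all zeros inside, monic): I(r) = n·log(r) = 3·log(3) = 3.2958. ✓

I(r) ≈ 3.2958.


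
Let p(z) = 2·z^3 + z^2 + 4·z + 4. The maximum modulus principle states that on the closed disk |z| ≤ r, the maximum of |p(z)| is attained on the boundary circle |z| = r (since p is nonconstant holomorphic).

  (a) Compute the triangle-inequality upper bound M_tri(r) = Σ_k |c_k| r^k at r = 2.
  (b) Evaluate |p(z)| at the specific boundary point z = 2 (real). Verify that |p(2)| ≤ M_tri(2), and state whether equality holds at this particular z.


Coefficients: c_0 = 4, c_1 = 4, c_2 = 1, c_3 = 2. Radius r = 2.
Part (a). Triangle bound: M_tri(r) = Σ_k |c_k| r^k
  = |4|·2^0 + |4|·2^1 + |1|·2^2 + |2|·2^3
  = 4 + 8 + 4 + 16 = 32.
This bounds M(r) := max_{|z|=r} |p(z)| from above; equality holds iff all terms c_k z^k can be made to align in phase at a single z on |z|=r.
Part (b). At z = 2 (real, on the circle |z| = r):
  p(2) = (4)·2^0 + (4)·2^1 + (1)·2^2 + (2)·2^3 = 32.
  |p(2)| = 32.
Since all nonzero coefficients share the same sign, |p(2)| = 32 = M_tri(2); the triangle bound is attained at z = 2, so in fact M(r) = 32.

M_tri(2) = 32; |p(2)| = 32; equality at z=2: yes.


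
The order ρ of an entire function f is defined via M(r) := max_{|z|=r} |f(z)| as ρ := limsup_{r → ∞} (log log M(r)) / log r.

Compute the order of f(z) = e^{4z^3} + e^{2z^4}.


Each summand is entire of order 3 and 4 respectively (as in the single-exponential case). The order of a sum is at most the max of the orders, so ρ ≤ 4. For the lower bound: on |z|=r choose arg z so that 2z^4 is real positive; then |e^{2z^4}| = e^{2r^4} while |e^{4z^3}| ≤ e^{4r^3} = o(e^{2r^4}). So |f| ≥ e^{2r^4}(1 − o(1)) and ρ ≥ 4. Hence ρ = max(3, 4) = 4.
Therefore ρ = 4.

Order ρ = 4.


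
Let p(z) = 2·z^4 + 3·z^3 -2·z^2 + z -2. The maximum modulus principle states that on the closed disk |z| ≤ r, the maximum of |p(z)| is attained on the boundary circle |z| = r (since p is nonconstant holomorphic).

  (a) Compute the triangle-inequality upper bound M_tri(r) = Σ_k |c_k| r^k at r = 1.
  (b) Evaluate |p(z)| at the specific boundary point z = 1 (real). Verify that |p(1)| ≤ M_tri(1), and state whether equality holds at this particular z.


Coefficients: c_0 = -2, c_1 = 1, c_2 = -2, c_3 = 3, c_4 = 2. Radius r = 1.
Part (a). Triangle bound: M_tri(r) = Σ_k |c_k| r^k
  = |-2|·1^0 + |1|·1^1 + |-2|·1^2 + |3|·1^3 + |2|·1^4
  = 2 + 1 + 2 + 3 + 2 = 10.
This bounds M(r) := max_{|z|=r} |p(z)| from above; equality holds iff all terms c_k z^k can be made to align in phase at a single z on |z|=r.
Part (b). At z = 1 (real, on the circle |z| = r):
  p(1) = (-2)·1^0 + (1)·1^1 + (-2)·1^2 + (3)·1^3 + (2)·1^4 = 2.
  |p(1)| = 2.
Check: |p(1)| = 2 ≤ 10 = M_tri(1). ✓ Equality does not hold at z = 1 (the coefficients have mixed signs, so the terms do not all align in phase there).

M_tri(1) = 10; |p(1)| = 2; equality at z=1: no.


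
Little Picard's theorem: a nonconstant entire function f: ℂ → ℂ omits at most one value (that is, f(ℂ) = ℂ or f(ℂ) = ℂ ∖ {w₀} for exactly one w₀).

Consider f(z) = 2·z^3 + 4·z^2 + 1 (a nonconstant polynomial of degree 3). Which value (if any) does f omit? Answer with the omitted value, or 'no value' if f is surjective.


Little Picard bounds the complement of f(ℂ) to at most one point.
For every w ∈ ℂ, the equation p(z) − w = 0 is a nonconstant polynomial in z and hence has at least one root by the fundamental theorem of algebra. So p is surjective onto ℂ, omitting no value.

Omitted value: no value.


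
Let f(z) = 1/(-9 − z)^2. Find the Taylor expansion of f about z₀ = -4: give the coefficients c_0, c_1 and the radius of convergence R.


Let w = z − z₀, so z = z₀ + w.
Then -9 − z = -9 − (z₀ + w) = (-9 − z₀) − w = -5 − w.
f(z) = 1/(-5 − w)^2 = (1/(-5)^2) · (1 − w/(-5))^{−2}.
By the binomial series (1−u)^{−2} = Σ_{n≥0} C(n+1, 1) u^n for |u|<1, with u = w/(-5):
  c_n = C(n+1, 1) / (-5)^(n+2).
  c_0 = 1/(-5)^2 = 1/25.
  c_1 = 2/(-5)^3 = -2/125.
The series is valid for |w/d| < 1, i.e. |z − z₀| < |d|.
Radius of convergence: R = |-9 − z₀| = |-5| = 5 (distance from z₀ to the singularity z = -9).

c_0 = 1/25, c_1 = -2/125; R = 5.


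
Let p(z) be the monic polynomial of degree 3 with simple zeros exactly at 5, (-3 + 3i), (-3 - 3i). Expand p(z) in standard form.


The polynomial is p(z) = ∏_{α ∈ S} (z − α), where S = {5, (-3 + 3i), (-3 - 3i)}.
Expanding the product yields: p(z) = z^3 + z^2 -12·z -90.
Note conjugate pairs combine to real quadratics: (z − (-3+3i))(z − (-3−3i)) = z² + 6z + 18.
The resulting polynomial has degree 3 and real coefficients as required.

p(z) = z^3 + z^2 -12·z -90.


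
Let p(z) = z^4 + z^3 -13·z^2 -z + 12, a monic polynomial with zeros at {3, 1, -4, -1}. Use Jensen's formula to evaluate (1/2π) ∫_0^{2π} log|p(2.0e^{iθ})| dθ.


Zeros: -4, -1, 1, 3; r = 2.0.
Inside |z| < r: -1, 1. Outside (|z| ≥ r): -4, 3.
p(0) = 12, so log|p(0)| = log(12) = 2.4849.
Apply Jensen: I(r) = log|p(0)| + Σ_k log(r/|z_k|), summed over zeros inside |z| < r.
  log(r/|z_k|) for z_k = 1: log(2.0/1) = 0.6931
  log(r/|z_k|) for z_k = -1: log(2.0/1) = 0.6931
  Outside zeros (-4, 3) contribute nothing to the Jensen sum.
Sum over inside zeros: 1.3863.
I(r) = log|p(0)| + (inside sum) = 2.4849 + 1.3863 = 3.8712.
Note: since some zeros are outside |z| ≤ r, the simplified n·log(r) form does NOT apply — only the inside zeros contribute.

I(r) ≈ 3.8712.


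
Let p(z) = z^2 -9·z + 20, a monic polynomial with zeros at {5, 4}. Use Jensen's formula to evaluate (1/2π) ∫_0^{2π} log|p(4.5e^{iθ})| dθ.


Zeros: 4, 5; r = 4.5.
Inside |z| < r: 4. Outside (|z| ≥ r): 5.
p(0) = 20, so log|p(0)| = log(20) = 2.9957.
Apply Jensen: I(r) = log|p(0)| + Σ_k log(r/|z_k|), summed over zeros inside |z| < r.
  log(r/|z_k|) for z_k = 4: log(4.5/4) = 0.1178
  Outside zeros (5) contribute nothing to the Jensen sum.
Sum over inside zeros: 0.1178.
I(r) = log|p(0)| + (inside sum) = 2.9957 + 0.1178 = 3.1135.
Note: since some zeros are outside |z| ≤ r, the simplified n·log(r) form does NOT apply — only the inside zeros contribute.

I(r) ≈ 3.1135.


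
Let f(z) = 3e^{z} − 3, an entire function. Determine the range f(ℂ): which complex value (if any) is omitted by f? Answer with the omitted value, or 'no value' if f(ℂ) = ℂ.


Little Picard bounds the complement of f(ℂ) to at most one point.
e^{z} is never zero on ℂ, so 3·e^{z} takes every value in ℂ ∖ {0}. Adding -3 shifts the range to ℂ ∖ {-3}. Thus f omits exactly the value -3.

Omitted value: -3.


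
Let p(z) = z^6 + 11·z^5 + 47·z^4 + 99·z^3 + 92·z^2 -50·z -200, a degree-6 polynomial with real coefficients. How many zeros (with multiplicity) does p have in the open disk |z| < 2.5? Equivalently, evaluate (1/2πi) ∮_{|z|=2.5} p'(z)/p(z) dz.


The zeros of p are: (-3 + 1i), (-3 - 1i), 1, (-1 + 2i), (-1 - 2i), -4.
Their magnitudes are: 3.162, 3.162, 1, 2.236, 2.236, 4.
Zeros with |z| < R = 2.5: 1, (-1 + 2i), (-1 - 2i).
Count = 3.
By the argument principle, (1/2πi) ∮_{|z|=R} p'(z)/p(z) dz equals exactly this count.

Number of zeros inside |z| < 2.5: 3.


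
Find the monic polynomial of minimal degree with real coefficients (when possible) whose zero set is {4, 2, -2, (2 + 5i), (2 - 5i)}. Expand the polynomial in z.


The polynomial is p(z) = ∏_{α ∈ S} (z − α), where S = {4, 2, -2, (2 + 5i), (2 - 5i)}.
Expanding the product yields: p(z) = z^5 -8·z^4 + 41·z^3 -84·z^2 -180·z + 464.
Note conjugate pairs combine to real quadratics: (z − (2+5i))(z − (2−5i)) = z² − 4z + 29.
The resulting polynomial has degree 5 and real coefficients as required.

p(z) = z^5 -8·z^4 + 41·z^3 -84·z^2 -180·z + 464.


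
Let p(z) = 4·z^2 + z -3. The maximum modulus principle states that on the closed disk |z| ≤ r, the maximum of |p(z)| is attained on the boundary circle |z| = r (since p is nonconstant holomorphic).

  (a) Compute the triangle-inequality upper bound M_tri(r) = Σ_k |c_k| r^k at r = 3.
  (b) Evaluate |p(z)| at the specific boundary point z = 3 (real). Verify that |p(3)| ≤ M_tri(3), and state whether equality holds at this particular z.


Coefficients: c_0 = -3, c_1 = 1, c_2 = 4. Radius r = 3.
Part (a). Triangle bound: M_tri(r) = Σ_k |c_k| r^k
  = |-3|·3^0 + |1|·3^1 + |4|·3^2
  = 3 + 3 + 36 = 42.
This bounds M(r) := max_{|z|=r} |p(z)| from above; equality holds iff all terms c_k z^k can be made to align in phase at a single z on |z|=r.
Part (b). At z = 3 (real, on the circle |z| = r):
  p(3) = (-3)·3^0 + (1)·3^1 + (4)·3^2 = 36.
  |p(3)| = 36.
Check: |p(3)| = 36 ≤ 42 = M_tri(3). ✓ Equality does not hold at z = 3 (the coefficients have mixed signs, so the terms do not all align in phase there).

M_tri(3) = 42; |p(3)| = 36; equality at z=3: no.


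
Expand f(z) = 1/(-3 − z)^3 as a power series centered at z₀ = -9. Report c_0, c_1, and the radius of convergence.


Let w = z − z₀, so z = z₀ + w.
Then -3 − z = -3 − (z₀ + w) = (-3 − z₀) − w = 6 − w.
f(z) = 1/(6 − w)^3 = (1/(6)^3) · (1 − w/(6))^{−3}.
By the binomial series (1−u)^{−3} = Σ_{n≥0} C(n+2, 2) u^n for |u|<1, with u = w/(6):
  c_n = C(n+2, 2) / (6)^(n+3).
  c_0 = 1/(6)^3 = 1/216.
  c_1 = 3/(6)^4 = 1/432.
The series is valid for |w/d| < 1, i.e. |z − z₀| < |d|.
Radius of convergence: R = |-3 − z₀| = |6| = 6 (distance from z₀ to the singularity z = -3).

c_0 = 1/216, c_1 = 1/432; R = 6.


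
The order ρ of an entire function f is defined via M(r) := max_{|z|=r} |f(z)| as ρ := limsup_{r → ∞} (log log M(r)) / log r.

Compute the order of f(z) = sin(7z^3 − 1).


Write sin(w) = (e^{iw} ± e^{−iw})/(2 or 2i), so |sin(w)| ≤ e^{|w|}. With w = 7z^3 − 1, |w| ≤ 7r^3 + 1 on |z|=r, giving M(r) ≤ e^{7r^3 + 1} and ρ ≤ 3. For the lower bound, choose z on |z|=r with 7z^3 purely imaginary of modulus 7r^3; then |sin(7z^3 − 1)| grows like e^{7r^3}/2, so ρ ≥ 3. Hence ρ = 3.
Therefore ρ = 3.

Order ρ = 3.


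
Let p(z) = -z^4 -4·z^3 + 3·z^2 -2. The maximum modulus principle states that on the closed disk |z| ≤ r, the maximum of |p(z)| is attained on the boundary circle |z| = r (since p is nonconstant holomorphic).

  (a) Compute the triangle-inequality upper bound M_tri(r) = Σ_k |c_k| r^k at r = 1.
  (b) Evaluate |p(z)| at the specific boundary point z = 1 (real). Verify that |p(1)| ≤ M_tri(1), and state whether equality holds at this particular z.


Coefficients: c_0 = -2, c_1 = 0, c_2 = 3, c_3 = -4, c_4 = -1. Radius r = 1.
Part (a). Triangle bound: M_tri(r) = Σ_k |c_k| r^k
  = |-2|·1^0 + |0|·1^1 + |3|·1^2 + |-4|·1^3 + |-1|·1^4
  = 2 + 0 + 3 + 4 + 1 = 10.
This bounds M(r) := max_{|z|=r} |p(z)| from above; equality holds iff all terms c_k z^k can be made to align in phase at a single z on |z|=r.
Part (b). At z = 1 (real, on the circle |z| = r):
  p(1) = (-2)·1^0 + (0)·1^1 + (3)·1^2 + (-4)·1^3 + (-1)·1^4 = -4.
  |p(1)| = 4.
Check: |p(1)| = 4 ≤ 10 = M_tri(1). ✓ Equality does not hold at z = 1 (the coefficients have mixed signs, so the terms do not all align in phase there).

M_tri(1) = 10; |p(1)| = 4; equality at z=1: no.


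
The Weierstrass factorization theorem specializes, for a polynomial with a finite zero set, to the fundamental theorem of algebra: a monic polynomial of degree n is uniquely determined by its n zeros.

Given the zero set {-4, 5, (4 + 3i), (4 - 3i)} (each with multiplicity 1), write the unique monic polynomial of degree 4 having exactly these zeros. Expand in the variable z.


The polynomial is p(z) = ∏_{α ∈ S} (z − α), where S = {-4, 5, (4 + 3i), (4 - 3i)}.
Expanding the product yields: p(z) = z^4 -9·z^3 + 13·z^2 + 135·z -500.
Note conjugate pairs combine to real quadratics: (z − (4+3i))(z − (4−3i)) = z² − 8z + 25.
The resulting polynomial has degree 4 and real coefficients as required.

p(z) = z^4 -9·z^3 + 13·z^2 + 135·z -500.


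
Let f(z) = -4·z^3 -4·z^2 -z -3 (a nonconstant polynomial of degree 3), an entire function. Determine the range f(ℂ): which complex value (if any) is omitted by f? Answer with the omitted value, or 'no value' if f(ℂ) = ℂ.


Little Picard bounds the complement of f(ℂ) to at most one point.
For every w ∈ ℂ, the equation p(z) − w = 0 is a nonconstant polynomial in z and hence has at least one root by the fundamental theorem of algebra. So p is surjective onto ℂ, omitting no value.

Omitted value: no value.


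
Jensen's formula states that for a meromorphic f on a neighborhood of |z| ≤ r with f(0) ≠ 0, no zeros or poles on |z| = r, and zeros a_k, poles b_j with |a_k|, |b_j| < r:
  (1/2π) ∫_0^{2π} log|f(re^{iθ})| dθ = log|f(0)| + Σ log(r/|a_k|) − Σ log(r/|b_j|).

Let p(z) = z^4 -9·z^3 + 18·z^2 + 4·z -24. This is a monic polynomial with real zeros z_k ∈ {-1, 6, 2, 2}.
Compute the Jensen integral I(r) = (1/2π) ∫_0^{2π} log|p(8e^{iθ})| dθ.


Zeros: -1, 2, 2, 6; r = 8.
Inside |z| < r: -1, 2, 2, 6. Outside (|z| ≥ r): ∅.
p(0) = -24, so log|p(0)| = log(24) = 3.1781.
Apply Jensen: I(r) = log|p(0)| + Σ_k log(r/|z_k|), summed over zeros inside |z| < r.
  log(r/|z_k|) for z_k = -1: log(8/1) = 2.0794
  log(r/|z_k|) for z_k = 6: log(8/6) = 0.2877
  log(r/|z_k|) for z_k = 2: log(8/2) = 1.3863
  log(r/|z_k|) for z_k = 2: log(8/2) = 1.3863
Sum over inside zeros: 5.1397.
I(r) = log|p(0)| + (inside sum) = 3.1781 + 5.1397 = 8.3178.
Closed form (all zeros inside, monic): I(r) = n·log(r) = 4·log(8) = 8.3178. ✓

I(r) ≈ 8.3178.


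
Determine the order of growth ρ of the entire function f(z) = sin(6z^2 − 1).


Write sin(w) = (e^{iw} ± e^{−iw})/(2 or 2i), so |sin(w)| ≤ e^{|w|}. With w = 6z^2 − 1, |w| ≤ 6r^2 + 1 on |z|=r, giving M(r) ≤ e^{6r^2 + 1} and ρ ≤ 2. For the lower bound, choose z on |z|=r with 6z^2 purely imaginary of modulus 6r^2; then |sin(6z^2 − 1)| grows like e^{6r^2}/2, so ρ ≥ 2. Hence ρ = 2.
Therefore ρ = 2.

Order ρ = 2.


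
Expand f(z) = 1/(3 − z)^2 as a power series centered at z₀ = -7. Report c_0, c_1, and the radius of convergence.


Let w = z − z₀, so z = z₀ + w.
Then 3 − z = 3 − (z₀ + w) = (3 − z₀) − w = 10 − w.
f(z) = 1/(10 − w)^2 = (1/(10)^2) · (1 − w/(10))^{−2}.
By the binomial series (1−u)^{−2} = Σ_{n≥0} C(n+1, 1) u^n for |u|<1, with u = w/(10):
  c_n = C(n+1, 1) / (10)^(n+2).
  c_0 = 1/(10)^2 = 1/100.
  c_1 = 2/(10)^3 = 1/500.
The series is valid for |w/d| < 1, i.e. |z − z₀| < |d|.
Radius of convergence: R = |3 − z₀| = |10| = 10 (distance from z₀ to the singularity z = 3).

c_0 = 1/100, c_1 = 1/500; R = 10.


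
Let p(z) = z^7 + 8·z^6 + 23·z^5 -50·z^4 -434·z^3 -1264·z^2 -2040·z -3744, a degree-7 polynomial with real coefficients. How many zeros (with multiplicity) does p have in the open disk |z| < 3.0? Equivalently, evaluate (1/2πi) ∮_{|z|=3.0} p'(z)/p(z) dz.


The zeros of p are: (-3 + 3i), (-3 - 3i), (-3 + 2i), (-3 - 2i), 4, (0 + 2i), (0 - 2i).
Their magnitudes are: 4.243, 4.243, 3.606, 3.606, 4, 2, 2.
Zeros with |z| < R = 3.0: (0 + 2i), (0 - 2i).
Count = 2.
By the argument principle, (1/2πi) ∮_{|z|=R} p'(z)/p(z) dz equals exactly this count.

Number of zeros inside |z| < 3.0: 2.


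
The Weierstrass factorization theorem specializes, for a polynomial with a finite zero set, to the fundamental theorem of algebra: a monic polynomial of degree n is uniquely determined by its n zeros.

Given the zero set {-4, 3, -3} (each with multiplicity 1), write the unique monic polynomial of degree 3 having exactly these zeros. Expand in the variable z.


The polynomial is p(z) = ∏_{α ∈ S} (z − α), where S = {-4, 3, -3}.
Expanding the product yields: p(z) = z^3 + 4·z^2 -9·z -36.
The resulting polynomial has degree 3 and real coefficients as required.

p(z) = z^3 + 4·z^2 -9·z -36.


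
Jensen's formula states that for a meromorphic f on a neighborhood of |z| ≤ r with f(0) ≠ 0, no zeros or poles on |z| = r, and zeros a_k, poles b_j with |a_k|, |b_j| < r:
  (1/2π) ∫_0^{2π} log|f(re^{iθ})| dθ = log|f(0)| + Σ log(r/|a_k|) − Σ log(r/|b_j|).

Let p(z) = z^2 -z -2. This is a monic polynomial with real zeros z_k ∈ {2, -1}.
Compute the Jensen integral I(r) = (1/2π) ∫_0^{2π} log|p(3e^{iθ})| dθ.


Zeros: -1, 2; r = 3.
Inside |z| < r: -1, 2. Outside (|z| ≥ r): ∅.
p(0) = -2, so log|p(0)| = log(2) = 0.6931.
Apply Jensen: I(r) = log|p(0)| + Σ_k log(r/|z_k|), summed over zeros inside |z| < r.
  log(r/|z_k|) for z_k = 2: log(3/2) = 0.4055
  log(r/|z_k|) for z_k = -1: log(3/1) = 1.0986
Sum over inside zeros: 1.5041.
I(r) = log|p(0)| + (inside sum) = 0.6931 + 1.5041 = 2.1972.
Closed form (all zeros inside, monic): I(r) = n·log(r) = 2·log(3) = 2.1972. ✓

I(r) ≈ 2.1972.


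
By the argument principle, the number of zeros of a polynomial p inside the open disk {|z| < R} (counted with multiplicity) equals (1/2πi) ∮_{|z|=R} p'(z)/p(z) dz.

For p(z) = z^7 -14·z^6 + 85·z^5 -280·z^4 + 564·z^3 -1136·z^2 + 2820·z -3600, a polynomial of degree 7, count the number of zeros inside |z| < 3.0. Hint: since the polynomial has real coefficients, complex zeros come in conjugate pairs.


The zeros of p are: (3 + 3i), (3 - 3i), (3 + 1i), (3 - 1i), 4, (-1 + 2i), (-1 - 2i).
Their magnitudes are: 4.243, 4.243, 3.162, 3.162, 4, 2.236, 2.236.
Zeros with |z| < R = 3.0: (-1 + 2i), (-1 - 2i).
Count = 2.
By the argument principle, (1/2πi) ∮_{|z|=R} p'(z)/p(z) dz equals exactly this count.

Number of zeros inside |z| < 3.0: 2.


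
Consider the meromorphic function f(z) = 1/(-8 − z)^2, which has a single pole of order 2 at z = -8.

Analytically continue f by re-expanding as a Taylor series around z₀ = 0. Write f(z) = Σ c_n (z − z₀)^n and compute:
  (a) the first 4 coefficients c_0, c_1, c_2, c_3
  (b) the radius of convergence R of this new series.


Let w = z − z₀, so z = z₀ + w.
Then -8 − z = -8 − (z₀ + w) = (-8 − z₀) − w = -8 − w.
f(z) = 1/(-8 − w)^2 = (1/(-8)^2) · (1 − w/(-8))^{−2}.
By the binomial series (1−u)^{−2} = Σ_{n≥0} C(n+1, 1) u^n for |u|<1, with u = w/(-8):
  c_n = C(n+1, 1) / (-8)^(n+2).
  c_0 = 1/(-8)^2 = 1/64.
  c_1 = 2/(-8)^3 = -1/256.
  c_2 = 3/(-8)^4 = 3/4096.
  c_3 = 4/(-8)^5 = -1/8192.
The series is valid for |w/d| < 1, i.e. |z − z₀| < |d|.
Radius of convergence: R = |-8 − z₀| = |-8| = 8 (distance from z₀ to the singularity z = -8).

c_0 = 1/64, c_1 = -1/256, c_2 = 3/4096, c_3 = -1/8192; R = 8.


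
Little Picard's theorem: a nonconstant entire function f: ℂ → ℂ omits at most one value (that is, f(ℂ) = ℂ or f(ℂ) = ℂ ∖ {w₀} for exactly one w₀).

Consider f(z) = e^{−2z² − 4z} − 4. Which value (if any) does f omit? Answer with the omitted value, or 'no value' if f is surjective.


Little Picard bounds the complement of f(ℂ) to at most one point.
The exponent g(z) = −2z² − 4z is a nonconstant polynomial, hence surjective onto ℂ. So e^{g(z)} takes every value in {e^w : w ∈ ℂ} = ℂ ∖ {0}. Adding -4 shifts the range to ℂ ∖ {-4}. f omits exactly -4.

Omitted value: -4.


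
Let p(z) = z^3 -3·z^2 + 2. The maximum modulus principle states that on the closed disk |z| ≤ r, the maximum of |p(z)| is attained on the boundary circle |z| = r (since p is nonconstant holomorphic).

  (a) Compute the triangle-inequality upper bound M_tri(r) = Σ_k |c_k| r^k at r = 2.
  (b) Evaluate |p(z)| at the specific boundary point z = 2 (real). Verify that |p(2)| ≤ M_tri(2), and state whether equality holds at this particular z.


Coefficients: c_0 = 2, c_1 = 0, c_2 = -3, c_3 = 1. Radius r = 2.
Part (a). Triangle bound: M_tri(r) = Σ_k |c_k| r^k
  = |2|·2^0 + |0|·2^1 + |-3|·2^2 + |1|·2^3
  = 2 + 0 + 12 + 8 = 22.
This bounds M(r) := max_{|z|=r} |p(z)| from above; equality holds iff all terms c_k z^k can be made to align in phase at a single z on |z|=r.
Part (b). At z = 2 (real, on the circle |z| = r):
  p(2) = (2)·2^0 + (0)·2^1 + (-3)·2^2 + (1)·2^3 = -2.
  |p(2)| = 2.
Check: |p(2)| = 2 ≤ 22 = M_tri(2). ✓ Equality does not hold at z = 2 (the coefficients have mixed signs, so the terms do not all align in phase there).

M_tri(2) = 22; |p(2)| = 2; equality at z=2: no.


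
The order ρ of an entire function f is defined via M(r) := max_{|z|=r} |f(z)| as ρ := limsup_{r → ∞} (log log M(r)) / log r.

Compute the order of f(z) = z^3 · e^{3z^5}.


M(r) = max_{|z|=r} |1|·|z|^3·|e^{3z^5}| = 1·r^3 · e^{3r^5} (the factors attain their maxima compatibly on |z|=r). Then log M(r) = log 1 + 3·log r + 3r^5, dominated by the last term, so log log M(r) ~ 5·log r. The polynomial factor 1z^3 contributes only a log r term and does not affect the order. ρ = 5.
Therefore ρ = 5.

Order ρ = 5.


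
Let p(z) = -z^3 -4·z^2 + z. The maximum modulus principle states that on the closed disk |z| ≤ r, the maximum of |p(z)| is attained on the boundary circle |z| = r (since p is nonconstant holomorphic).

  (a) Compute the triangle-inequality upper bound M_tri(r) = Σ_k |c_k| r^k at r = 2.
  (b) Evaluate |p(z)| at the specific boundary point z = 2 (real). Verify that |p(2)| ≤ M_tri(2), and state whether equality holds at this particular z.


Coefficients: c_0 = 0, c_1 = 1, c_2 = -4, c_3 = -1. Radius r = 2.
Part (a). Triangle bound: M_tri(r) = Σ_k |c_k| r^k
  = |0|·2^0 + |1|·2^1 + |-4|·2^2 + |-1|·2^3
  = 0 + 2 + 16 + 8 = 26.
This bounds M(r) := max_{|z|=r} |p(z)| from above; equality holds iff all terms c_k z^k can be made to align in phase at a single z on |z|=r.
Part (b). At z = 2 (real, on the circle |z| = r):
  p(2) = (0)·2^0 + (1)·2^1 + (-4)·2^2 + (-1)·2^3 = -22.
  |p(2)| = 22.
Check: |p(2)| = 22 ≤ 26 = M_tri(2). ✓ Equality does not hold at z = 2 (the coefficients have mixed signs, so the terms do not all align in phase there).

M_tri(2) = 26; |p(2)| = 22; equality at z=2: no.


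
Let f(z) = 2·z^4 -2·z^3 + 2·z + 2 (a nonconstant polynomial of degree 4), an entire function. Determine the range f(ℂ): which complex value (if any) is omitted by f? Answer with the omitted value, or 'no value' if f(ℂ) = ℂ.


Little Picard bounds the complement of f(ℂ) to at most one point.
For every w ∈ ℂ, the equation p(z) − w = 0 is a nonconstant polynomial in z and hence has at least one root by the fundamental theorem of algebra. So p is surjective onto ℂ, omitting no value.

Omitted value: no value.


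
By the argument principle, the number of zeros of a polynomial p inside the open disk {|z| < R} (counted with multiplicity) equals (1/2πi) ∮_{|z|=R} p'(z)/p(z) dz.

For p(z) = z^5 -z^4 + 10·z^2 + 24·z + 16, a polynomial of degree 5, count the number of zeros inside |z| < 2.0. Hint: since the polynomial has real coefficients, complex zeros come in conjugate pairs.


The zeros of p are: (-1 + 1i), (-1 - 1i), (2 + 2i), (2 - 2i), -1.
Their magnitudes are: 1.414, 1.414, 2.828, 2.828, 1.
Zeros with |z| < R = 2.0: (-1 + 1i), (-1 - 1i), -1.
Count = 3.
By the argument principle, (1/2πi) ∮_{|z|=R} p'(z)/p(z) dz equals exactly this count.

Number of zeros inside |z| < 2.0: 3.


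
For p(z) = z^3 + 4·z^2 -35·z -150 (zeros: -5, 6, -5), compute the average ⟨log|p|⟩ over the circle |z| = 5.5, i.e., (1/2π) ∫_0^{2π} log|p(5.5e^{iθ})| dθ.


Zeros: -5, -5, 6; r = 5.5.
Inside |z| < r: -5, -5. Outside (|z| ≥ r): 6.
p(0) = -150, so log|p(0)| = log(150) = 5.0106.
Apply Jensen: I(r) = log|p(0)| + Σ_k log(r/|z_k|), summed over zeros inside |z| < r.
  log(r/|z_k|) for z_k = -5: log(5.5/5) = 0.0953
  log(r/|z_k|) for z_k = -5: log(5.5/5) = 0.0953
  Outside zeros (6) contribute nothing to the Jensen sum.
Sum over inside zeros: 0.1906.
I(r) = log|p(0)| + (inside sum) = 5.0106 + 0.1906 = 5.2013.
Note: since some zeros are outside |z| ≤ r, the simplified n·log(r) form does NOT apply — only the inside zeros contribute.

I(r) ≈ 5.2013.


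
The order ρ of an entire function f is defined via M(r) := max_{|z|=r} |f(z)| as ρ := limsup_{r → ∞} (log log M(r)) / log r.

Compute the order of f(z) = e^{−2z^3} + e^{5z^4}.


Each summand is entire of order 3 and 4 respectively (as in the single-exponential case). The order of a sum is at most the max of the orders, so ρ ≤ 4. For the lower bound: on |z|=r choose arg z so that 5z^4 is real positive; then |e^{5z^4}| = e^{5r^4} while |e^{-2z^3}| ≤ e^{2r^3} = o(e^{5r^4}). So |f| ≥ e^{5r^4}(1 − o(1)) and ρ ≥ 4. Hence ρ = max(3, 4) = 4.
Therefore ρ = 4.

Order ρ = 4.


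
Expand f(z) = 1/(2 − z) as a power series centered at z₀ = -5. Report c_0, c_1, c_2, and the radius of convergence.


Let w = z − z₀, so z = z₀ + w.
Then 2 − z = 2 − (z₀ + w) = (2 − z₀) − w = 7 − w.
f(z) = 1/(7 − w) = (1/(7)) · 1/(1 − w/(7)) = Σ_{n≥0} w^n / (7)^(n+1).
So c_n = 1/(7)^(n+1):
  c_0 = 1/(7)^1 = 1/7.
  c_1 = 1/(7)^2 = 1/49.
  c_2 = 1/(7)^3 = 1/343.
The series is valid for |w/d| < 1, i.e. |z − z₀| < |d|.
Radius of convergence: R = |2 − z₀| = |7| = 7 (distance from z₀ to the singularity z = 2).

c_0 = 1/7, c_1 = 1/49, c_2 = 1/343; R = 7.


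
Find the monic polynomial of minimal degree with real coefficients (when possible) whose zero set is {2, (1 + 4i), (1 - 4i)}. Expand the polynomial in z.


The polynomial is p(z) = ∏_{α ∈ S} (z − α), where S = {2, (1 + 4i), (1 - 4i)}.
Expanding the product yields: p(z) = z^3 -4·z^2 + 21·z -34.
Note conjugate pairs combine to real quadratics: (z − (1+4i))(z − (1−4i)) = z² − 2z + 17.
The resulting polynomial has degree 3 and real coefficients as required.

p(z) = z^3 -4·z^2 + 21·z -34.


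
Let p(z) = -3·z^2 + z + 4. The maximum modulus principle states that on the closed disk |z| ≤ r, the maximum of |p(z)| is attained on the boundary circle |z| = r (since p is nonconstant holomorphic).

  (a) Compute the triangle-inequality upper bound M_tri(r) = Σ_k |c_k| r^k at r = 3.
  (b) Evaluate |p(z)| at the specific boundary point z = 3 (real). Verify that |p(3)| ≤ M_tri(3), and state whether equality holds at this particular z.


Coefficients: c_0 = 4, c_1 = 1, c_2 = -3. Radius r = 3.
Part (a). Triangle bound: M_tri(r) = Σ_k |c_k| r^k
  = |4|·3^0 + |1|·3^1 + |-3|·3^2
  = 4 + 3 + 27 = 34.
This bounds M(r) := max_{|z|=r} |p(z)| from above; equality holds iff all terms c_k z^k can be made to align in phase at a single z on |z|=r.
Part (b). At z = 3 (real, on the circle |z| = r):
  p(3) = (4)·3^0 + (1)·3^1 + (-3)·3^2 = -20.
  |p(3)| = 20.
Check: |p(3)| = 20 ≤ 34 = M_tri(3). ✓ Equality does not hold at z = 3 (the coefficients have mixed signs, so the terms do not all align in phase there).

M_tri(3) = 34; |p(3)| = 20; equality at z=3: no.


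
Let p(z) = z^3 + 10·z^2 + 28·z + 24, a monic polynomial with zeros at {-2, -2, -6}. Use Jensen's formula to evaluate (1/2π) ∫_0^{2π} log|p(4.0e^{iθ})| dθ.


Zeros: -6, -2, -2; r = 4.0.
Inside |z| < r: -2, -2. Outside (|z| ≥ r): -6.
p(0) = 24, so log|p(0)| = log(24) = 3.1781.
Apply Jensen: I(r) = log|p(0)| + Σ_k log(r/|z_k|), summed over zeros inside |z| < r.
  log(r/|z_k|) for z_k = -2: log(4.0/2) = 0.6931
  log(r/|z_k|) for z_k = -2: log(4.0/2) = 0.6931
  Outside zeros (-6) contribute nothing to the Jensen sum.
Sum over inside zeros: 1.3863.
I(r) = log|p(0)| + (inside sum) = 3.1781 + 1.3863 = 4.5643.
Note: since some zeros are outside |z| ≤ r, the simplified n·log(r) form does NOT apply — only the inside zeros contribute.

I(r) ≈ 4.5643.
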